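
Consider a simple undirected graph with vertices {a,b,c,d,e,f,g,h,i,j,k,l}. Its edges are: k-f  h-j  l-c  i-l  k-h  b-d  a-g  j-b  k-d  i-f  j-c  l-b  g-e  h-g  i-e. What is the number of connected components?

1

Component: {a, b, c, d, e, f, g, h, i, j, k, l}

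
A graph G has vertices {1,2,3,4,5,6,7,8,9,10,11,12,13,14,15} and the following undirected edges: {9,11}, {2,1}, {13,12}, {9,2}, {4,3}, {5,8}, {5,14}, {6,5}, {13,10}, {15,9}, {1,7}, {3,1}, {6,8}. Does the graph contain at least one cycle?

Yes

|V| = 15, |E| = 13, number of components = 3.
Since 13 > 15 - 3, a cycle must exist; for instance 5-8-6-5.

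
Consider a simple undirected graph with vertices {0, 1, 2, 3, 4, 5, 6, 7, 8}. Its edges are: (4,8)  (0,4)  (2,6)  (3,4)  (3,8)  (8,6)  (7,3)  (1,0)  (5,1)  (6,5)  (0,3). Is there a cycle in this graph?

Yes

The graph has 9 vertices, 11 edges, and 1 connected component.
Since 11 > 9 - 1, a cycle must exist; for instance 8-4-3-8.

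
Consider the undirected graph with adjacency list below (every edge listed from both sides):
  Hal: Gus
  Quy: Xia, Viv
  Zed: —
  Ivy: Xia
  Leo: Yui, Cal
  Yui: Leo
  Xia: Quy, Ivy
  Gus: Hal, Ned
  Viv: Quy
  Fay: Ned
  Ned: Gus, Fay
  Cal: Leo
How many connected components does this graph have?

Component: {Zed}
Component: {Leo, Yui, Cal}
Component: {Hal, Gus, Fay, Ned}
Component: {Quy, Ivy, Xia, Viv}

4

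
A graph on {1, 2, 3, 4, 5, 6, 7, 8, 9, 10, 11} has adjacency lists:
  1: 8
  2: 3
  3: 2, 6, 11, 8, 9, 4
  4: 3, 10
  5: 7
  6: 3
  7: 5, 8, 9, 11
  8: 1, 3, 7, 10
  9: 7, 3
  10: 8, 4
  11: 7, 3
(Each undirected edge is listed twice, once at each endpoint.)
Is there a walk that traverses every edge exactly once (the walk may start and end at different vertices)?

No

Degrees: 1:1, 2:1, 3:6, 4:2, 5:1, 6:1, 7:4, 8:4, 9:2, 10:2, 11:2
Odd-degree vertices: 1, 2, 5, 6 (4 total).
An Eulerian trail requires 0 or 2 odd-degree vertices; here there are 4.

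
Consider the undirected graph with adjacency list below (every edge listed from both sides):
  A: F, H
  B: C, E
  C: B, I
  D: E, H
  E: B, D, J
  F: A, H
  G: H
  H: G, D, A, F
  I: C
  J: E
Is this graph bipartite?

The cycle A-F-H-A has length 3, which is odd, so the graph is not bipartite.

No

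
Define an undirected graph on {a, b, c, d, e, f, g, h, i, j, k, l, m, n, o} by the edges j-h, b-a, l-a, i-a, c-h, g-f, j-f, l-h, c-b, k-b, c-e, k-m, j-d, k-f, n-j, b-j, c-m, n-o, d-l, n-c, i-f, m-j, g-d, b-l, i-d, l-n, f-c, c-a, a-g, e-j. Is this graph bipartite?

b-a-c-b is an odd cycle (length 3), and a bipartite graph can contain only even cycles.

No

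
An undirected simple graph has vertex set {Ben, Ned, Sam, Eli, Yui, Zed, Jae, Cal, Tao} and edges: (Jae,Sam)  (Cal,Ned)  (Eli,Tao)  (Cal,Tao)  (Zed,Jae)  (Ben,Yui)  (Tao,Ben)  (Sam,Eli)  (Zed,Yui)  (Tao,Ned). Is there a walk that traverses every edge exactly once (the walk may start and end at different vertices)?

Degrees: Ben:2, Ned:2, Sam:2, Eli:2, Yui:2, Zed:2, Jae:2, Cal:2, Tao:4
Odd-degree vertices: none (0 total).
With 0 odd-degree vertices and all edges in one connected piece, an Eulerian trail exists.

Yes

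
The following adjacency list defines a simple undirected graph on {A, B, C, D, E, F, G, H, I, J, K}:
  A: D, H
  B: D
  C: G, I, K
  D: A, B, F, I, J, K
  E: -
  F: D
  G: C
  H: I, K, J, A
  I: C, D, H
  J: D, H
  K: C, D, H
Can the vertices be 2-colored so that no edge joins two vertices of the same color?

Partition the vertices as {C, D, E, H} vs {A, B, F, G, I, J, K}. Each listed edge has one endpoint in each part, so the graph is bipartite.

Yes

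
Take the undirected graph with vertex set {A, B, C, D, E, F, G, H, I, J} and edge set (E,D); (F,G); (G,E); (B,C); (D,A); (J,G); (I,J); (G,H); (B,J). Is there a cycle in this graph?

No

|V| = 10, |E| = 9, number of components = 1.
A forest on 10 vertices with 1 component has exactly 9 edges, which matches — so no cycle.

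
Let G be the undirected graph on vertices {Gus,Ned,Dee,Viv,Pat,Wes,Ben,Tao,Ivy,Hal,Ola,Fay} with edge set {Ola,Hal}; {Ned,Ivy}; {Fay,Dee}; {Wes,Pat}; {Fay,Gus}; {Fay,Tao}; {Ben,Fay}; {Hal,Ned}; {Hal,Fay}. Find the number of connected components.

3

Component: {Viv}
Component: {Pat, Wes}
Component: {Gus, Ned, Dee, Ben, Tao, Ivy, Hal, Ola, Fay}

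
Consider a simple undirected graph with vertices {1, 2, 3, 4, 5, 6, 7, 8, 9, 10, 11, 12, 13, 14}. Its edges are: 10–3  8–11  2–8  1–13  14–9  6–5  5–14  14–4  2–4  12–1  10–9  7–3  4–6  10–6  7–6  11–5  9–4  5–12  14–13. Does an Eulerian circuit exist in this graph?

No

Degrees: 1:2, 2:2, 3:2, 4:4, 5:4, 6:4, 7:2, 8:2, 9:3, 10:3, 11:2, 12:2, 13:2, 14:4
9, 10 have odd degree; an Eulerian circuit needs every degree to be even, so none exists.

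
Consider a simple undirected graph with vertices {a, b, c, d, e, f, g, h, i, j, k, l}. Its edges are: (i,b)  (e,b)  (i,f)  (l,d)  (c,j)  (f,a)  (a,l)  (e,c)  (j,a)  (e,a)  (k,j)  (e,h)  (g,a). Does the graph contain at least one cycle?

|V| = 12, |E| = 13, number of components = 1.
Since 13 > 12 - 1, a cycle must exist; for instance a-j-c-e-a.

Yes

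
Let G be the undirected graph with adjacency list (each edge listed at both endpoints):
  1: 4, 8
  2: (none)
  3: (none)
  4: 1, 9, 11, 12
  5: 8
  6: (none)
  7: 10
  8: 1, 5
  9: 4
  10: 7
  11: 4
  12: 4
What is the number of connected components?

5

Component: {2}
Component: {3}
Component: {6}
Component: {7, 10}
Component: {1, 4, 5, 8, 9, 11, 12}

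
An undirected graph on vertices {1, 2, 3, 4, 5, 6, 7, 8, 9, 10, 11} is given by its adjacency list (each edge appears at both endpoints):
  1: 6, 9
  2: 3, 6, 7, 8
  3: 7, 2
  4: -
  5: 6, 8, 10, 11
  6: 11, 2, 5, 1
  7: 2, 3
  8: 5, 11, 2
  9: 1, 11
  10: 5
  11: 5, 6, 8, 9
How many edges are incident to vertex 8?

3

Neighbors of 8: 2, 5, 11.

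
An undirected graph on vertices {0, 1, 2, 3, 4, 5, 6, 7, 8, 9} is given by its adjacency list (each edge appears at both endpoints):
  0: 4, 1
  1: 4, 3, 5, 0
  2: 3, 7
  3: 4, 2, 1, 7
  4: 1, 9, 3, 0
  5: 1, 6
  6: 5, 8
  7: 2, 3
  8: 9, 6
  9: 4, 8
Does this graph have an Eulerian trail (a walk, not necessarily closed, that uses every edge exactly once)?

Degrees: 0:2, 1:4, 2:2, 3:4, 4:4, 5:2, 6:2, 7:2, 8:2, 9:2
Odd-degree vertices: none (0 total).
The non-isolated vertices are connected and exactly 0 have odd degree, so an Eulerian trail exists.

Yes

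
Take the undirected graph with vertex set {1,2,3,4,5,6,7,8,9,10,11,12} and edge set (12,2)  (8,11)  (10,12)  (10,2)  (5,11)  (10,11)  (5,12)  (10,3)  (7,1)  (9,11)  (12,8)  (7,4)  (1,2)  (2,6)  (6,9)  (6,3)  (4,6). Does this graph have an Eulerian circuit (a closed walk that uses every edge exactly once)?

Yes

Degrees: 1:2, 2:4, 3:2, 4:2, 5:2, 6:4, 7:2, 8:2, 9:2, 10:4, 11:4, 12:4
Every vertex has even degree and the edges form a single connected piece, so an Eulerian circuit exists.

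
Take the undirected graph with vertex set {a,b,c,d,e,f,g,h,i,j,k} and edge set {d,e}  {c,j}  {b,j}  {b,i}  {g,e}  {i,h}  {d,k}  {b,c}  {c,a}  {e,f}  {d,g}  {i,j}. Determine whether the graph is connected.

No

Component: {d, e, f, g, k}
Component: {a, b, c, h, i, j}
There are 2 separate components, so the graph is not connected.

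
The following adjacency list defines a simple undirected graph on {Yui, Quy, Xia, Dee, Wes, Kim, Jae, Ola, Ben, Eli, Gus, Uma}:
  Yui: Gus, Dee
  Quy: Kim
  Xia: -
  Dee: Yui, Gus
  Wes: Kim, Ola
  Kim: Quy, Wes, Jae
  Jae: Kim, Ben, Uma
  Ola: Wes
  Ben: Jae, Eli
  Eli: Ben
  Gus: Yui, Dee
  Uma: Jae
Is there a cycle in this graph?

|V| = 12, |E| = 10, number of components = 3.
One cycle is Yui-Gus-Dee-Yui.

Yes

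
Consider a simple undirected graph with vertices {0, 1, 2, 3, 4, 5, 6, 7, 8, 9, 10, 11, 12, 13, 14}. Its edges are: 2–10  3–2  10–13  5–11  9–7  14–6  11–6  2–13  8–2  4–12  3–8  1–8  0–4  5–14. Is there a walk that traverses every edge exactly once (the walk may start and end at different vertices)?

Degrees: 0:1, 1:1, 2:4, 3:2, 4:2, 5:2, 6:2, 7:1, 8:3, 9:1, 10:2, 11:2, 12:1, 13:2, 14:2
Odd-degree vertices: 0, 1, 7, 8, 9, 12 (6 total).
An Eulerian trail requires 0 or 2 odd-degree vertices; here there are 6.

No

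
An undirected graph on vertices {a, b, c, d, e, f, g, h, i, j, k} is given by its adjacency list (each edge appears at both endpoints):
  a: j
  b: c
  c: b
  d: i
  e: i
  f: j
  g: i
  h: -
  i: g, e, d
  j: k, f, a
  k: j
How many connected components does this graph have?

4

Component: {h}
Component: {b, c}
Component: {a, f, j, k}
Component: {d, e, g, i}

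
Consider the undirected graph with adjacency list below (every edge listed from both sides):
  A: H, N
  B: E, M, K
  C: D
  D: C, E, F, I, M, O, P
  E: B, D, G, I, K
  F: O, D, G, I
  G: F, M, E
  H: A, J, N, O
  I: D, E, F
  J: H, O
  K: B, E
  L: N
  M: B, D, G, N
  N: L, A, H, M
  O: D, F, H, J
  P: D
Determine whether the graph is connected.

Yes

Starting from A and exploring outward reaches every vertex (A, H, N, O, J, L, M, D, F, B, G, E, P, C, I, K); the graph is connected.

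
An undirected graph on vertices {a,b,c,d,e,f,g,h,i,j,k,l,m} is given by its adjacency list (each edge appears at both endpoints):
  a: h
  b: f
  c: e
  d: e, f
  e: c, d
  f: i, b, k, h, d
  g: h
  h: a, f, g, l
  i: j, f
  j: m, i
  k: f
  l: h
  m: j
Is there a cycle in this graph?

The graph has 13 vertices, 12 edges, and 1 connected component.
A forest on 13 vertices with 1 component has exactly 12 edges, which matches — so no cycle.

No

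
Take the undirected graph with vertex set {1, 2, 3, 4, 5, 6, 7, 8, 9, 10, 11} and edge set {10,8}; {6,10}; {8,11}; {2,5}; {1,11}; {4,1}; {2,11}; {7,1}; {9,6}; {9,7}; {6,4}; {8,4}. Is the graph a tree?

No

|V| = 11, |E| = 12.
It splits into 2 components, so it cannot be a tree.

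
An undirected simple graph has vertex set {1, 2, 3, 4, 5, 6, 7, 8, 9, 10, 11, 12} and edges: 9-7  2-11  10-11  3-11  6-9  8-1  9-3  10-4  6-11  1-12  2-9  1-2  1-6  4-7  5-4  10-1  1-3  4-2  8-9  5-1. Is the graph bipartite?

Yes

Partition the vertices as {2, 3, 5, 6, 7, 8, 10, 12} vs {1, 4, 9, 11}. Each listed edge has one endpoint in each part, so the graph is bipartite.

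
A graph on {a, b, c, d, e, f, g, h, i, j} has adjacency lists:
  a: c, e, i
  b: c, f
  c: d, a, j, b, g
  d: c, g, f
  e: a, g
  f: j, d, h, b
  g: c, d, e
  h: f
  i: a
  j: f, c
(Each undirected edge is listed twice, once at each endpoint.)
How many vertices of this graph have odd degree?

6

Degrees: a:3, b:2, c:5, d:3, e:2, f:4, g:3, h:1, i:1, j:2
Odd-degree vertices: a, c, d, g, h, i.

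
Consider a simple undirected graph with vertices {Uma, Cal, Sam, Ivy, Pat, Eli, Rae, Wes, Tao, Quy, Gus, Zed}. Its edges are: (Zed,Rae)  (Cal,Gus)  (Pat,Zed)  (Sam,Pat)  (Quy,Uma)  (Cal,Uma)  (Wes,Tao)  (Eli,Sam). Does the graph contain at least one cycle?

No

|V| = 12, |E| = 8, number of components = 4.
A forest on 12 vertices with 4 components has exactly 8 edges, which matches — so no cycle.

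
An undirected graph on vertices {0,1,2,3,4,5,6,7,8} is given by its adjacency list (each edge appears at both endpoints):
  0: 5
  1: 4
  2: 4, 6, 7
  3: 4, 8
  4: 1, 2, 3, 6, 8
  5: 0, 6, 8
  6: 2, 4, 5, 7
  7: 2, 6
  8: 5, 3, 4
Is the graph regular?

Degrees: 0:1, 1:1, 2:3, 3:2, 4:5, 5:3, 6:4, 7:2, 8:3
Degrees are not all equal (e.g. deg(0)=1 but deg(4)=5); not regular.

No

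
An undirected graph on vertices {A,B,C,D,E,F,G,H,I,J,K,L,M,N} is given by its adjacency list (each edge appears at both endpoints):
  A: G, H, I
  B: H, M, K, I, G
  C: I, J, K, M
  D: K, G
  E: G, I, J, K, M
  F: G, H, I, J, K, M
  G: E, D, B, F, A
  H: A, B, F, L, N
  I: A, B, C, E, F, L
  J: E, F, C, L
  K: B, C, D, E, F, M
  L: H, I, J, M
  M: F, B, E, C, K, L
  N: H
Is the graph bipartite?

No

M-K-C-M is an odd cycle (length 3), and a bipartite graph can contain only even cycles.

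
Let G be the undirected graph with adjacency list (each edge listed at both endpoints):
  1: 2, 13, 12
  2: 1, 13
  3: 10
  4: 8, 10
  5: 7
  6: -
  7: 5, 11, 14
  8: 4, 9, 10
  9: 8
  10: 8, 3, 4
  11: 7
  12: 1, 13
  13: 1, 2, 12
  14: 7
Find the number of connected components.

4

Component: {6}
Component: {1, 2, 12, 13}
Component: {5, 7, 11, 14}
Component: {3, 4, 8, 9, 10}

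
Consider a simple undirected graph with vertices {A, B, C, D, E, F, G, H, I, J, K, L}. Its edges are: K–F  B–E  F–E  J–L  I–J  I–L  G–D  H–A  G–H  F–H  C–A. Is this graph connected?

Component: {I, J, L}
Component: {A, B, C, D, E, F, G, H, K}
There are 2 separate components, so the graph is not connected.

No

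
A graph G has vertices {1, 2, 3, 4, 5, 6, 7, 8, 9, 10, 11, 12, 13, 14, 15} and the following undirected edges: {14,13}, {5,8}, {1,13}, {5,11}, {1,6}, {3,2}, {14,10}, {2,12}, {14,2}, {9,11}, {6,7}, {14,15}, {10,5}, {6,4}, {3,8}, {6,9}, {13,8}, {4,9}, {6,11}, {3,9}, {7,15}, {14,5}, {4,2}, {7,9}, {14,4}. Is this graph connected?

Yes

Starting from 1 and exploring outward reaches every vertex (1, 6, 13, 4, 7, 11, 9, 14, 8, 2, 15, 5, 3, 10, 12); the graph is connected.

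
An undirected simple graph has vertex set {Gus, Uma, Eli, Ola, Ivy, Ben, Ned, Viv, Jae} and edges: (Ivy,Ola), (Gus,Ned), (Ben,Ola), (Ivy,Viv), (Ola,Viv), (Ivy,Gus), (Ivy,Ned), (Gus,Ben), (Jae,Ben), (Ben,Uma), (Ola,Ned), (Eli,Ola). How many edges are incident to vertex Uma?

1

Neighbors of Uma: Ben.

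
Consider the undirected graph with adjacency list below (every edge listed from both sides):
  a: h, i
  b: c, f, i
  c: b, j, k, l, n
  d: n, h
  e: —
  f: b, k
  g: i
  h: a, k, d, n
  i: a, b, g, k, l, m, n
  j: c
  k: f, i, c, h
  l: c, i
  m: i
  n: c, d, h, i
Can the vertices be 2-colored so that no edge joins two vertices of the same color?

The cycle h-d-n-h has length 3, which is odd, so the graph is not bipartite.

No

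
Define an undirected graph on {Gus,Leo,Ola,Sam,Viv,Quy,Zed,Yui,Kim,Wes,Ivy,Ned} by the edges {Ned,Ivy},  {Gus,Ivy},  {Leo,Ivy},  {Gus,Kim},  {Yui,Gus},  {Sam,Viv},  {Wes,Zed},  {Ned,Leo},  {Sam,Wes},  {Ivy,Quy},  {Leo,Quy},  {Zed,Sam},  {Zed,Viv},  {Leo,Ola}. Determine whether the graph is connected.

Component: {Sam, Viv, Zed, Wes}
Component: {Gus, Leo, Ola, Quy, Yui, Kim, Ivy, Ned}
There are 2 separate components, so the graph is not connected.

No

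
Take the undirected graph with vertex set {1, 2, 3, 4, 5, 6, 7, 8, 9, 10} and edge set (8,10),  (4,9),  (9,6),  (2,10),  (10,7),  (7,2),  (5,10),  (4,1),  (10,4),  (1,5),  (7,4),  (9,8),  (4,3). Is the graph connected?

Starting from 1 and exploring outward reaches every vertex (1, 4, 5, 3, 10, 9, 7, 2, 8, 6); the graph is connected.

Yes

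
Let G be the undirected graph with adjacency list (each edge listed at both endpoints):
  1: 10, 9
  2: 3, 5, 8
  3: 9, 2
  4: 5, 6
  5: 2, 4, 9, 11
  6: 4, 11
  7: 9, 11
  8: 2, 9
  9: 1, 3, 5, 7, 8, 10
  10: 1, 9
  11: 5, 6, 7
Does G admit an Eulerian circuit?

Degrees: 1:2, 2:3, 3:2, 4:2, 5:4, 6:2, 7:2, 8:2, 9:6, 10:2, 11:3
2, 11 have odd degree; an Eulerian circuit needs every degree to be even, so none exists.

No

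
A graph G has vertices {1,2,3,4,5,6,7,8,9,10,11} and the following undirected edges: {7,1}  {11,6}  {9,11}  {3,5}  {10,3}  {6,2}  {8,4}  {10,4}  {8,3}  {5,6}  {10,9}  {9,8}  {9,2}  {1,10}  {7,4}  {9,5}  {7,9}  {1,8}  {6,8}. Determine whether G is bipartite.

Yes

Color {2, 5, 7, 8, 10, 11} black and {1, 3, 4, 6, 9} white. No edge joins two same-colored vertices, so the graph is bipartite.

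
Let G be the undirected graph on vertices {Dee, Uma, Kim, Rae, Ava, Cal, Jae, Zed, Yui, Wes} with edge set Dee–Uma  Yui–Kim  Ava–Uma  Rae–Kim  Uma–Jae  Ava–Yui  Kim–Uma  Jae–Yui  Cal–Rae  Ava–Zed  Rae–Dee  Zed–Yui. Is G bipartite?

No

Ava-Zed-Yui-Ava is an odd cycle (length 3), and a bipartite graph can contain only even cycles.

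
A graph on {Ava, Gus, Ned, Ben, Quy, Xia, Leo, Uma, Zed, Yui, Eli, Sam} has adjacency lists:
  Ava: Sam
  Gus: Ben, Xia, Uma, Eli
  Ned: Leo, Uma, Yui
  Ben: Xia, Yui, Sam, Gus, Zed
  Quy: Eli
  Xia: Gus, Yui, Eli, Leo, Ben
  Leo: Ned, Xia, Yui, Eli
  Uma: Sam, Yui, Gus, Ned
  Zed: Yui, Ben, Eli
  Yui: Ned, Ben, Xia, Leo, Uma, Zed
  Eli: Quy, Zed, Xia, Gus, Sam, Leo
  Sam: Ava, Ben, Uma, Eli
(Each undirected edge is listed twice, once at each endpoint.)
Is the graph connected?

Yes

A breadth-first search from Ava visits Ava, Sam, Uma, Ben, Eli, Yui, Gus, Ned, Zed, Xia, Quy, Leo — all 12 vertices — so the graph is connected.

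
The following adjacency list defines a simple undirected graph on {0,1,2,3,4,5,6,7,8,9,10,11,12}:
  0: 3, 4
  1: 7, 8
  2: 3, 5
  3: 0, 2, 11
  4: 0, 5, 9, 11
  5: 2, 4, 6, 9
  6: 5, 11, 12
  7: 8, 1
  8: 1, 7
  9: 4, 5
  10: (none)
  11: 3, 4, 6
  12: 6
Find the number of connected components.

Component: {10}
Component: {1, 7, 8}
Component: {0, 2, 3, 4, 5, 6, 9, 11, 12}

3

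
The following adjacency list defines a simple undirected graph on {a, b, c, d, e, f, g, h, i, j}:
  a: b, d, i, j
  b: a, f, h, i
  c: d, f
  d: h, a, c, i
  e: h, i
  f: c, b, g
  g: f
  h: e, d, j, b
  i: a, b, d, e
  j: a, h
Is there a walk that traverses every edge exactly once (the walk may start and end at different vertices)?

Degrees: a:4, b:4, c:2, d:4, e:2, f:3, g:1, h:4, i:4, j:2
Odd-degree vertices: f, g (2 total).
With 2 odd-degree vertices and all edges in one connected piece, an Eulerian trail exists (from f to g).

Yes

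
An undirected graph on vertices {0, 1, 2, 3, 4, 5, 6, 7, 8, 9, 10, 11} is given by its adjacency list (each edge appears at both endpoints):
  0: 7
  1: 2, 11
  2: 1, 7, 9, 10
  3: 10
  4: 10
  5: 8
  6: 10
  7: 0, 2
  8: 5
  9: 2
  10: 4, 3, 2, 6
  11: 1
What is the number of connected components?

2

Component: {5, 8}
Component: {0, 1, 2, 3, 4, 6, 7, 9, 10, 11}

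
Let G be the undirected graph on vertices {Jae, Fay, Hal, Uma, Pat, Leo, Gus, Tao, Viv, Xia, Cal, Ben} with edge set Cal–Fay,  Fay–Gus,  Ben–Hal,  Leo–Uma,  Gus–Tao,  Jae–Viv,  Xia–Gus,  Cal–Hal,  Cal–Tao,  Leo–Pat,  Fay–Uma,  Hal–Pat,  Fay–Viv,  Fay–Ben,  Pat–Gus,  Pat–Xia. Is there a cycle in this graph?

Yes

The graph has 12 vertices, 16 edges, and 1 connected component.
Since 16 > 12 - 1, a cycle must exist; for instance Pat-Gus-Xia-Pat.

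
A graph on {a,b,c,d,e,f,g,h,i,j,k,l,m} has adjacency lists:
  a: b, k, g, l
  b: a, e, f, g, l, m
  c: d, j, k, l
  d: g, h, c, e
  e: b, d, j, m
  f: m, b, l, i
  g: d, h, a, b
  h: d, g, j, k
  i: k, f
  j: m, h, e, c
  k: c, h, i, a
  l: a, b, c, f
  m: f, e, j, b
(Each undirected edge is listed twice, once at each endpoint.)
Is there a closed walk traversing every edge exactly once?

Degrees: a:4, b:6, c:4, d:4, e:4, f:4, g:4, h:4, i:2, j:4, k:4, l:4, m:4
All degrees are even and the non-isolated vertices are connected — an Eulerian circuit exists.

Yes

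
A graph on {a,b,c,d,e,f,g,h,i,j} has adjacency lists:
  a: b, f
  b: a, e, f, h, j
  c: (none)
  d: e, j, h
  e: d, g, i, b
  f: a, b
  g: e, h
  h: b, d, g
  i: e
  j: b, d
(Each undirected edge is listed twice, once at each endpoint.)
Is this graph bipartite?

The cycle f-a-b-f has length 3, which is odd, so the graph is not bipartite.

No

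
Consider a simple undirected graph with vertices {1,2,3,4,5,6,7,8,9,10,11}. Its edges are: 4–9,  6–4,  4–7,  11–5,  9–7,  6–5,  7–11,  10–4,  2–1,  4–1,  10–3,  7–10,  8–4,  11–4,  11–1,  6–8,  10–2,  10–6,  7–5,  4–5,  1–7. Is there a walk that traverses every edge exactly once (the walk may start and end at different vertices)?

Degrees: 1:4, 2:2, 3:1, 4:8, 5:4, 6:4, 7:6, 8:2, 9:2, 10:5, 11:4
Odd-degree vertices: 3, 10 (2 total).
The non-isolated vertices are connected and exactly 2 have odd degree, so an Eulerian trail exists (from 3 to 10).

Yes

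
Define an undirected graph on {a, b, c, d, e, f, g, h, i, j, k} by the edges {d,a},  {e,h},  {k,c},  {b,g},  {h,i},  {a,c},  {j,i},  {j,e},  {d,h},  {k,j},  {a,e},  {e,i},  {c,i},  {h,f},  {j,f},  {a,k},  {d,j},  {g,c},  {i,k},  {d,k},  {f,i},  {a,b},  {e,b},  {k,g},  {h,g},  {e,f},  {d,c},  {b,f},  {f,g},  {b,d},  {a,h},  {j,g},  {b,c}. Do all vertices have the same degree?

Yes

Degrees: a:6, b:6, c:6, d:6, e:6, f:6, g:6, h:6, i:6, j:6, k:6
All degrees equal 6; the graph is regular.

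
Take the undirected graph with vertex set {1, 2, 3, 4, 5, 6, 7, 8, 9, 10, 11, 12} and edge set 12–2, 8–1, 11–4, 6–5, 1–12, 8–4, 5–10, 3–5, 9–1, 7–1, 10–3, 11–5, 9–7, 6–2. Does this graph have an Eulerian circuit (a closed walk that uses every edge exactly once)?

Yes

Degrees: 1:4, 2:2, 3:2, 4:2, 5:4, 6:2, 7:2, 8:2, 9:2, 10:2, 11:2, 12:2
Every vertex has even degree and the edges form a single connected piece, so an Eulerian circuit exists.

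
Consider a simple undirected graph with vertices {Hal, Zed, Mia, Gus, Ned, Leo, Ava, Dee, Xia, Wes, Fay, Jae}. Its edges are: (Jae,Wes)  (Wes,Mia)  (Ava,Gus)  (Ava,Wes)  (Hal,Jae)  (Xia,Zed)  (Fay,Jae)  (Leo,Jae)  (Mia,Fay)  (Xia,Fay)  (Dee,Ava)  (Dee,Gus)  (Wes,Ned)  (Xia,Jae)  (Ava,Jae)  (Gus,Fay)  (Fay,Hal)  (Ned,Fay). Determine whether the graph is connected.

A breadth-first search from Hal visits Hal, Jae, Fay, Ava, Wes, Leo, Xia, Gus, Ned, Mia, Dee, Zed — all 12 vertices — so the graph is connected.

Yes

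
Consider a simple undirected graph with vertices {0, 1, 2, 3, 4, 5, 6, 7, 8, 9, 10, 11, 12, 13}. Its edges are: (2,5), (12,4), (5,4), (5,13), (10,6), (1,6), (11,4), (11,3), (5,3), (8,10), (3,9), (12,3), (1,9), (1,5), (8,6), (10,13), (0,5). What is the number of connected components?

Component: {7}
Component: {0, 1, 2, 3, 4, 5, 6, 8, 9, 10, 11, 12, 13}

2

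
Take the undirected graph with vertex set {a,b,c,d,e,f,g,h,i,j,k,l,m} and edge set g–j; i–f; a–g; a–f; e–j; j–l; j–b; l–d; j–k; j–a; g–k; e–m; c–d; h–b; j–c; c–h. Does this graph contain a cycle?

Yes

|V| = 13, |E| = 16, number of components = 1.
Since 16 > 13 - 1, a cycle must exist; for instance a-j-k-g-a.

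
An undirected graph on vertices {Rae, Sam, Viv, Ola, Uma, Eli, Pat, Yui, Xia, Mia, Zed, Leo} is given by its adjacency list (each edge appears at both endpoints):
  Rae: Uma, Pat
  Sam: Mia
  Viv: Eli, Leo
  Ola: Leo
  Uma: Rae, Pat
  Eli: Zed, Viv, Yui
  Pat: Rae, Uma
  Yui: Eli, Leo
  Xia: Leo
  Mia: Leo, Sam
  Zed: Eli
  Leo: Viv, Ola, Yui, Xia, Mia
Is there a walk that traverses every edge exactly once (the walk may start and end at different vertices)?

Degrees: Rae:2, Sam:1, Viv:2, Ola:1, Uma:2, Eli:3, Pat:2, Yui:2, Xia:1, Mia:2, Zed:1, Leo:5
Odd-degree vertices: Sam, Ola, Eli, Xia, Zed, Leo (6 total).
With 6 odd-degree vertices (more than two), no single trail can use every edge.

No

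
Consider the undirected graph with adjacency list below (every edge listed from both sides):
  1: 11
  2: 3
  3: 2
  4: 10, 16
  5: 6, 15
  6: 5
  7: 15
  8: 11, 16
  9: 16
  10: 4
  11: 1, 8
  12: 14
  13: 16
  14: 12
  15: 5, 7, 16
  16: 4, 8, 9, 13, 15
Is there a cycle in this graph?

No

|V| = 16, |E| = 13, number of components = 3.
Since 13 = 16 - 3, the graph is a forest and contains no cycle.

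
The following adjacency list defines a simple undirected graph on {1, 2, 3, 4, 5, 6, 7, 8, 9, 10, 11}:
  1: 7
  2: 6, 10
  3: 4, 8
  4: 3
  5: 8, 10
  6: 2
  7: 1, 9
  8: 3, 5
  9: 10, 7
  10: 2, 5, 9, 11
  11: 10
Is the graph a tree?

Yes

|V| = 11, |E| = 10.
It is connected with exactly 10 edges, hence acyclic — it is a tree.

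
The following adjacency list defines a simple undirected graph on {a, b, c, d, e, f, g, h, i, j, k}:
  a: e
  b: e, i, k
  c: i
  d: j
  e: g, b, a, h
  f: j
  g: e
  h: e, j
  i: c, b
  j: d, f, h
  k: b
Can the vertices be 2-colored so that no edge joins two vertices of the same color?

A valid 2-coloring puts {e, i, j, k} on one side and {a, b, c, d, f, g, h} on the other; every edge crosses between the two sides.

Yes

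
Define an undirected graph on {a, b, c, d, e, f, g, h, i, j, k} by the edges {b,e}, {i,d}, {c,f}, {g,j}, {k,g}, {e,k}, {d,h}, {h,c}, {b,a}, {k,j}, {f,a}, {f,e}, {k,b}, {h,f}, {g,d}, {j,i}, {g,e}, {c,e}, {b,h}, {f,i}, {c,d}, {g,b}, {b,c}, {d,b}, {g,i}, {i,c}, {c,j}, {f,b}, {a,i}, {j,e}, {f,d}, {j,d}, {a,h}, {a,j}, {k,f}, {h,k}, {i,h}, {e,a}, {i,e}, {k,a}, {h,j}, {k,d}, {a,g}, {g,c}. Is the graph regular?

Degrees: a:8, b:8, c:8, d:8, e:8, f:8, g:8, h:8, i:8, j:8, k:8
All degrees equal 8; the graph is regular.

Yes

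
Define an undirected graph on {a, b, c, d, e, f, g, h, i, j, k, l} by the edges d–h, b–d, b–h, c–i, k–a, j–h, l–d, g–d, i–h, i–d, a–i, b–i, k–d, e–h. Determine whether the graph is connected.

No

Component: {f}
Component: {a, b, c, d, e, g, h, i, j, k, l}
No edge joins these 2 groups, so the graph is disconnected.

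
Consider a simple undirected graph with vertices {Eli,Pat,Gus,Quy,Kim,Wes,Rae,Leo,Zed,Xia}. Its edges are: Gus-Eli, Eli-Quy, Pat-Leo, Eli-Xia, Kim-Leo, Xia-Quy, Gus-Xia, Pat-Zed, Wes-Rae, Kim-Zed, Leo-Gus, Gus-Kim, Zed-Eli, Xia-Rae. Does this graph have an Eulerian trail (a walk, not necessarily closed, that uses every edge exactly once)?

Degrees: Eli:4, Pat:2, Gus:4, Quy:2, Kim:3, Wes:1, Rae:2, Leo:3, Zed:3, Xia:4
Odd-degree vertices: Kim, Wes, Leo, Zed (4 total).
With 4 odd-degree vertices (more than two), no single trail can use every edge.

No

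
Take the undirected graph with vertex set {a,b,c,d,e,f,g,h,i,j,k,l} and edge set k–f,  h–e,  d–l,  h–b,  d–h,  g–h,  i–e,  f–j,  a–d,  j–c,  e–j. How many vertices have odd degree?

10

Degrees: a:1, b:1, c:1, d:3, e:3, f:2, g:1, h:4, i:1, j:3, k:1, l:1
Odd-degree vertices: a, b, c, d, e, g, i, j, k, l.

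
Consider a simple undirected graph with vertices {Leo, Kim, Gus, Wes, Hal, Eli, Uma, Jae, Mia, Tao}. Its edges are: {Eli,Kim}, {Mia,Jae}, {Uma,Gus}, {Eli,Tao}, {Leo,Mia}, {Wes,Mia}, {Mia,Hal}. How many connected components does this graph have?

Component: {Gus, Uma}
Component: {Kim, Eli, Tao}
Component: {Leo, Wes, Hal, Jae, Mia}

3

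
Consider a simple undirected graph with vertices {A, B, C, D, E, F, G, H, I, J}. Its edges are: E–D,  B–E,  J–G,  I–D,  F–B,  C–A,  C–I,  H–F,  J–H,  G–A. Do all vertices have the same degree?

Yes

Degrees: A:2, B:2, C:2, D:2, E:2, F:2, G:2, H:2, I:2, J:2
Every vertex has degree 2, so the graph is 2-regular.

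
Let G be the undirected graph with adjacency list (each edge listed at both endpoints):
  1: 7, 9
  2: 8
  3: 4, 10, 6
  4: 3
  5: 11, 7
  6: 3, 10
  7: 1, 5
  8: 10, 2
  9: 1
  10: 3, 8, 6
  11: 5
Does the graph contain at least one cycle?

Yes

|V| = 11, |E| = 10, number of components = 2.
Since 10 > 11 - 2, a cycle must exist; for instance 10-3-6-10.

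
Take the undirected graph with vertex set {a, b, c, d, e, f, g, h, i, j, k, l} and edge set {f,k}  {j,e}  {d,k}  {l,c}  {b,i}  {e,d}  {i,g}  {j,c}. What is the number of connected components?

4

Component: {a}
Component: {h}
Component: {b, g, i}
Component: {c, d, e, f, j, k, l}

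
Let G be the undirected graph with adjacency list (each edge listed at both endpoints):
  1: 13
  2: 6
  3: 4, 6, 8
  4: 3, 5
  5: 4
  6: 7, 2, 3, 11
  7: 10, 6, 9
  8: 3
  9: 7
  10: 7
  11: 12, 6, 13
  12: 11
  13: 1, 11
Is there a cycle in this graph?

No

|V| = 13, |E| = 12, number of components = 1.
Since 12 = 13 - 1, the graph is a forest and contains no cycle.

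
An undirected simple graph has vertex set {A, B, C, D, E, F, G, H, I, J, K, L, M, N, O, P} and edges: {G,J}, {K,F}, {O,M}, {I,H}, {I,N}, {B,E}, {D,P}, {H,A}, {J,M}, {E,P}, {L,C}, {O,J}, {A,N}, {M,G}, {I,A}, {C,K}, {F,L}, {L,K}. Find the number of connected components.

4

Component: {A, H, I, N}
Component: {B, D, E, P}
Component: {C, F, K, L}
Component: {G, J, M, O}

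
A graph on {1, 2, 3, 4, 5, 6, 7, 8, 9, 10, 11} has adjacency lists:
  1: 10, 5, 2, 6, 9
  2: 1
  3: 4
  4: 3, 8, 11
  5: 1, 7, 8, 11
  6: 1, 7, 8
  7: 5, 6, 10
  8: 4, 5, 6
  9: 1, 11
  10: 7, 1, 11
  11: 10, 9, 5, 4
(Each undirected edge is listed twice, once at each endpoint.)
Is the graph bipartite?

Yes

A valid 2-coloring puts {2, 4, 5, 6, 9, 10} on one side and {1, 3, 7, 8, 11} on the other; every edge crosses between the two sides.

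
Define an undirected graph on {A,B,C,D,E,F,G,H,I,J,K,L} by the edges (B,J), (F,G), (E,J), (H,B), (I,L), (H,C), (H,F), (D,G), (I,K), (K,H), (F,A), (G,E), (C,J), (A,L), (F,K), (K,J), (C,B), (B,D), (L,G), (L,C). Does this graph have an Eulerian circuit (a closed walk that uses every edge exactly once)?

Degrees: A:2, B:4, C:4, D:2, E:2, F:4, G:4, H:4, I:2, J:4, K:4, L:4
Every vertex has even degree and the edges form a single connected piece, so an Eulerian circuit exists.

Yes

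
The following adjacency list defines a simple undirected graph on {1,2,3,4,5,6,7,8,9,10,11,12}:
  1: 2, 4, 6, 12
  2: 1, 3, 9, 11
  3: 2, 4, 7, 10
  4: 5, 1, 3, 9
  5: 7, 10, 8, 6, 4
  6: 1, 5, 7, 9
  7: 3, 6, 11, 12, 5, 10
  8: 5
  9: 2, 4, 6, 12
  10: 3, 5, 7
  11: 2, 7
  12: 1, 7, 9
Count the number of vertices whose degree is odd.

4

Degrees: 1:4, 2:4, 3:4, 4:4, 5:5, 6:4, 7:6, 8:1, 9:4, 10:3, 11:2, 12:3
Odd-degree vertices: 5, 8, 10, 12.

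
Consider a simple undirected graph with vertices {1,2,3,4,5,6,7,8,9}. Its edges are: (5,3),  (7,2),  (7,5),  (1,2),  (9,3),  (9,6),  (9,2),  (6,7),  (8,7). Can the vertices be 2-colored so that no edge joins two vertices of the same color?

The cycle 3-5-7-6-9-3 has length 5, which is odd, so the graph is not bipartite.

No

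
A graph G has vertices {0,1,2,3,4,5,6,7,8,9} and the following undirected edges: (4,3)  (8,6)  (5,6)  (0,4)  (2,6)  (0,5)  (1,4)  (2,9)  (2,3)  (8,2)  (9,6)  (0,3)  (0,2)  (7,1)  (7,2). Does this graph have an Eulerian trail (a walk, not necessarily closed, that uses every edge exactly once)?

Yes

Degrees: 0:4, 1:2, 2:6, 3:3, 4:3, 5:2, 6:4, 7:2, 8:2, 9:2
Odd-degree vertices: 3, 4 (2 total).
With 2 odd-degree vertices and all edges in one connected piece, an Eulerian trail exists (from 3 to 4).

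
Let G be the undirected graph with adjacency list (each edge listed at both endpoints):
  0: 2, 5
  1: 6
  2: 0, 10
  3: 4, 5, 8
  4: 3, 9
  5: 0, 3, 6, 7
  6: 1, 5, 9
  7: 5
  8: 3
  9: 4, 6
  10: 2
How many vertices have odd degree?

Degrees: 0:2, 1:1, 2:2, 3:3, 4:2, 5:4, 6:3, 7:1, 8:1, 9:2, 10:1
Odd-degree vertices: 1, 3, 6, 7, 8, 10.

6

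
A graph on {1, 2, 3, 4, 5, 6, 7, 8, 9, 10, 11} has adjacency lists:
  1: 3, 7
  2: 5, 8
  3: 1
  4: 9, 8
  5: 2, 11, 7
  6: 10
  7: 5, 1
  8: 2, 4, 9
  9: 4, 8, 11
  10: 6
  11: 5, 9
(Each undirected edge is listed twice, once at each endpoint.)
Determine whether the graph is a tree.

The graph has 11 vertices and 11 edges.
It splits into 2 components, so it cannot be a tree.

No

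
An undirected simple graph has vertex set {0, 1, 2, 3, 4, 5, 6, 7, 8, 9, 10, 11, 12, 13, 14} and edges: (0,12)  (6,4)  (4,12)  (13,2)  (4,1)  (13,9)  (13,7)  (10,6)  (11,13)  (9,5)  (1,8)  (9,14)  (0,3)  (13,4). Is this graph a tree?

Yes

The graph has 15 vertices and 14 edges.
It is connected with exactly 14 edges, hence acyclic — it is a tree.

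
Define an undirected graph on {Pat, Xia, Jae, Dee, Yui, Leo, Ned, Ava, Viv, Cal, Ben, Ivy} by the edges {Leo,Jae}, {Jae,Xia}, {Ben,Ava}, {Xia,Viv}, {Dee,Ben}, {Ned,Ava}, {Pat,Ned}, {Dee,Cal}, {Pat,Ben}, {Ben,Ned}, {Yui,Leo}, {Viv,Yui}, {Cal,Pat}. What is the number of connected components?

3

Component: {Ivy}
Component: {Xia, Jae, Yui, Leo, Viv}
Component: {Pat, Dee, Ned, Ava, Cal, Ben}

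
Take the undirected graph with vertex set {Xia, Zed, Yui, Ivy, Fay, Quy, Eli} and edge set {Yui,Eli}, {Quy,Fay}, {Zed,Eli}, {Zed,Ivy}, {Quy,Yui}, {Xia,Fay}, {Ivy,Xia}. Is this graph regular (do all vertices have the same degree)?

Degrees: Xia:2, Zed:2, Yui:2, Ivy:2, Fay:2, Quy:2, Eli:2
All degrees equal 2; the graph is regular.

Yes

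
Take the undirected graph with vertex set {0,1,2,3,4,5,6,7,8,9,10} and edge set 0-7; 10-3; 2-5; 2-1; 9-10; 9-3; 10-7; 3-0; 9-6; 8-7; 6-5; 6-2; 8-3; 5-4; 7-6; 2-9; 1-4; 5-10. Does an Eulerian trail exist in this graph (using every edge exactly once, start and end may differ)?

Yes

Degrees: 0:2, 1:2, 2:4, 3:4, 4:2, 5:4, 6:4, 7:4, 8:2, 9:4, 10:4
Odd-degree vertices: none (0 total).
With 0 odd-degree vertices and all edges in one connected piece, an Eulerian trail exists.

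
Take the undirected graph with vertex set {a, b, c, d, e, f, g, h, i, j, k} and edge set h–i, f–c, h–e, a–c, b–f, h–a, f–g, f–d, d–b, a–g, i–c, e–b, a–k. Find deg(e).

2

Neighbors of e: b, h.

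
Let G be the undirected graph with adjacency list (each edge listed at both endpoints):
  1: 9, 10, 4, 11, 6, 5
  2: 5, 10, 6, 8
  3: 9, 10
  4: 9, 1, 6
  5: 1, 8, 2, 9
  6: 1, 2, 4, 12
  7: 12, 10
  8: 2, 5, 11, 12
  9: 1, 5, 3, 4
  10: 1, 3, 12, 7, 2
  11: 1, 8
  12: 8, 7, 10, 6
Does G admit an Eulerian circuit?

Degrees: 1:6, 2:4, 3:2, 4:3, 5:4, 6:4, 7:2, 8:4, 9:4, 10:5, 11:2, 12:4
Vertices with odd degree: 4, 10. An Eulerian circuit requires all degrees even.

No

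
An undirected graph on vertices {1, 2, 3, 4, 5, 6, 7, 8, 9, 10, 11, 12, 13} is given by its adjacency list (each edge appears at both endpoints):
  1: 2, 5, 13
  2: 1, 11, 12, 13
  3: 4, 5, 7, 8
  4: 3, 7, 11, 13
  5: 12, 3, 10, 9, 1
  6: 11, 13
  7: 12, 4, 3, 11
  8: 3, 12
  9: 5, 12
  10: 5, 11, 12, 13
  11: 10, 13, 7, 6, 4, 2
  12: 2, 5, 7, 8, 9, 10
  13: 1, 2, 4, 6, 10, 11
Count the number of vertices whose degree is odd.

2

Degrees: 1:3, 2:4, 3:4, 4:4, 5:5, 6:2, 7:4, 8:2, 9:2, 10:4, 11:6, 12:6, 13:6
Odd-degree vertices: 1, 5.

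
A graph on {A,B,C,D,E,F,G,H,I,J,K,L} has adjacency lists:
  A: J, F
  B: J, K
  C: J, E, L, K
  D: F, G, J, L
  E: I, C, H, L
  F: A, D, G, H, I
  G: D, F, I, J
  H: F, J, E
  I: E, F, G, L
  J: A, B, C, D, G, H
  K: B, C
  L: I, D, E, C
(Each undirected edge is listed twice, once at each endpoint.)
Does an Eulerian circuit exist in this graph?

Degrees: A:2, B:2, C:4, D:4, E:4, F:5, G:4, H:3, I:4, J:6, K:2, L:4
F, H have odd degree; an Eulerian circuit needs every degree to be even, so none exists.

No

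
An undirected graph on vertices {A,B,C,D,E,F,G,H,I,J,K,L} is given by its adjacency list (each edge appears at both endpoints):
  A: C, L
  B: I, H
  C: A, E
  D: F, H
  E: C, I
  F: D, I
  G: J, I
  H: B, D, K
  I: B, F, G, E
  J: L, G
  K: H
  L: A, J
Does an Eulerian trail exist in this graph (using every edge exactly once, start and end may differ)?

Degrees: A:2, B:2, C:2, D:2, E:2, F:2, G:2, H:3, I:4, J:2, K:1, L:2
Odd-degree vertices: H, K (2 total).
With 2 odd-degree vertices and all edges in one connected piece, an Eulerian trail exists (from H to K).

Yes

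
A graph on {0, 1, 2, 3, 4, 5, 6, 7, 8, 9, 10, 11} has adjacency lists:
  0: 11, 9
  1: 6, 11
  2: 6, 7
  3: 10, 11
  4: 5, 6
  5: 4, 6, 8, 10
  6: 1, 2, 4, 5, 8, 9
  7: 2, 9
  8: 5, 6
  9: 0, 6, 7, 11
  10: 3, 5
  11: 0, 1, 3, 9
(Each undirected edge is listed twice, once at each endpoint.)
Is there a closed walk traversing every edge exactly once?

Degrees: 0:2, 1:2, 2:2, 3:2, 4:2, 5:4, 6:6, 7:2, 8:2, 9:4, 10:2, 11:4
Every vertex has even degree and the edges form a single connected piece, so an Eulerian circuit exists.

Yes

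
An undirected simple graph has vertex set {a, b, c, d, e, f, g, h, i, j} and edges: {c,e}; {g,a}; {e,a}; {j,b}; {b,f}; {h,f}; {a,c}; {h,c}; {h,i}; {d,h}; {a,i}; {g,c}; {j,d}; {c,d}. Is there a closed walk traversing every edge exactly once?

Degrees: a:4, b:2, c:5, d:3, e:2, f:2, g:2, h:4, i:2, j:2
Vertices with odd degree: c, d. An Eulerian circuit requires all degrees even.

No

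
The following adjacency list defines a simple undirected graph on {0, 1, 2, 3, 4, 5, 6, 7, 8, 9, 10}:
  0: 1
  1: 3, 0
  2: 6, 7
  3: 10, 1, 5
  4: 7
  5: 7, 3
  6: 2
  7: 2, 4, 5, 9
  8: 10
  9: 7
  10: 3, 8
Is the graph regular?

No

Degrees: 0:1, 1:2, 2:2, 3:3, 4:1, 5:2, 6:1, 7:4, 8:1, 9:1, 10:2
Vertex 0 has degree 1 while 7 has degree 4, so the graph is not regular.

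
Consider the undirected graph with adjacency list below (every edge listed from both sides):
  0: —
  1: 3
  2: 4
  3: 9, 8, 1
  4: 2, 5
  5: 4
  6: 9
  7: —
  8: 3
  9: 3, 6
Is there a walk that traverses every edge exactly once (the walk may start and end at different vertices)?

No

Degrees: 0:0, 1:1, 2:1, 3:3, 4:2, 5:1, 6:1, 7:0, 8:1, 9:2
Odd-degree vertices: 1, 2, 3, 5, 6, 8 (6 total).
With 6 odd-degree vertices (more than two), no single trail can use every edge.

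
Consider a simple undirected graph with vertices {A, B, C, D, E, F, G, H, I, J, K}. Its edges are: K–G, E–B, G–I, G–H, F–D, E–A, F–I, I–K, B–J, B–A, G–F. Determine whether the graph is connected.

Component: {C}
Component: {A, B, E, J}
Component: {D, F, G, H, I, K}
No edge joins these 3 groups, so the graph is disconnected.

No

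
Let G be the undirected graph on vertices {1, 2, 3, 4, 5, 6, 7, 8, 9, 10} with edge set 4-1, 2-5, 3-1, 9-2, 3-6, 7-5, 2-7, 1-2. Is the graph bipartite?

5-7-2-5 is an odd cycle (length 3), and a bipartite graph can contain only even cycles.

No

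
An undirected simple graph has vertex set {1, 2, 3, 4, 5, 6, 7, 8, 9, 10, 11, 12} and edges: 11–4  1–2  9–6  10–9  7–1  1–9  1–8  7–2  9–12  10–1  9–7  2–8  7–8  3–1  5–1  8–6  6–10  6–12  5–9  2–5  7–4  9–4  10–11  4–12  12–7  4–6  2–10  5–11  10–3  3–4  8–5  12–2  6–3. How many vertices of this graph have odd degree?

6

Degrees: 1:7, 2:6, 3:4, 4:6, 5:5, 6:6, 7:6, 8:5, 9:7, 10:6, 11:3, 12:5
Odd-degree vertices: 1, 5, 8, 9, 11, 12.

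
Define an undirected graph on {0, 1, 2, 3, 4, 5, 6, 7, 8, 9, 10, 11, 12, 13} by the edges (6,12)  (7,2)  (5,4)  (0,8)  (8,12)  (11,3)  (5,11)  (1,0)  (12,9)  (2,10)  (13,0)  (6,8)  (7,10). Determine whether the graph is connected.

Component: {2, 7, 10}
Component: {3, 4, 5, 11}
Component: {0, 1, 6, 8, 9, 12, 13}
There are 3 separate components, so the graph is not connected.

No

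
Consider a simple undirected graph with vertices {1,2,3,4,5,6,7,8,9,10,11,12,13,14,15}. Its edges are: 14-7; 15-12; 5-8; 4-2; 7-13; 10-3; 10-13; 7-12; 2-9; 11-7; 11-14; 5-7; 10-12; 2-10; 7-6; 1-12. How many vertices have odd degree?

Degrees: 1:1, 2:3, 3:1, 4:1, 5:2, 6:1, 7:6, 8:1, 9:1, 10:4, 11:2, 12:4, 13:2, 14:2, 15:1
Odd-degree vertices: 1, 2, 3, 4, 6, 8, 9, 15.

8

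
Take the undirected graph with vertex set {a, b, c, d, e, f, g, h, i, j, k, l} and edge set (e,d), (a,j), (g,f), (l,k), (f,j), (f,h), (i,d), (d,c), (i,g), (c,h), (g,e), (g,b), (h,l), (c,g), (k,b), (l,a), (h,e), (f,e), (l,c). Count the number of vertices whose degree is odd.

2

Degrees: a:2, b:2, c:4, d:3, e:4, f:4, g:5, h:4, i:2, j:2, k:2, l:4
Odd-degree vertices: d, g.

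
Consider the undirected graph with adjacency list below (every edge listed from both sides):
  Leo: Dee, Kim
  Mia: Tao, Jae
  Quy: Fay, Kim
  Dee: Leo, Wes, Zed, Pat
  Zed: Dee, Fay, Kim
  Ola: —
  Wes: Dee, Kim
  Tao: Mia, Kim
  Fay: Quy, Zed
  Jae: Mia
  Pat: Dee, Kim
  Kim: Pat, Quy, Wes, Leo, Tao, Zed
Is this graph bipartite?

A valid 2-coloring puts {Mia, Dee, Ola, Fay, Kim} on one side and {Leo, Quy, Zed, Wes, Tao, Jae, Pat} on the other; every edge crosses between the two sides.

Yes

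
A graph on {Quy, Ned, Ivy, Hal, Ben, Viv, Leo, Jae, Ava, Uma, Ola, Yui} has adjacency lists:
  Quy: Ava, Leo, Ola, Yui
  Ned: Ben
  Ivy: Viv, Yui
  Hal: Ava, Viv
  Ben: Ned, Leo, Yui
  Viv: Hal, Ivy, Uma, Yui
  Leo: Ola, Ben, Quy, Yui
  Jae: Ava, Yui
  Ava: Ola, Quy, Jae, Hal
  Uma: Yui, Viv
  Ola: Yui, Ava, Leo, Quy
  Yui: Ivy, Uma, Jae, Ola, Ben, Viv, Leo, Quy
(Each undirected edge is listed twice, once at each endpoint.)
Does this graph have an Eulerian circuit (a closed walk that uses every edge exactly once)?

No

Degrees: Quy:4, Ned:1, Ivy:2, Hal:2, Ben:3, Viv:4, Leo:4, Jae:2, Ava:4, Uma:2, Ola:4, Yui:8
Ned, Ben have odd degree; an Eulerian circuit needs every degree to be even, so none exists.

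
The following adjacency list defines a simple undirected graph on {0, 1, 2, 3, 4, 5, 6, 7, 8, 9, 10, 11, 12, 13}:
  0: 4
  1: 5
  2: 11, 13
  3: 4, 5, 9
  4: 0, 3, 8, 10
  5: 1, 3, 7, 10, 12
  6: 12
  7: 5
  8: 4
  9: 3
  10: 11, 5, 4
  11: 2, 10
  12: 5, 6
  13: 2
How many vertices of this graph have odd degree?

10

Degrees: 0:1, 1:1, 2:2, 3:3, 4:4, 5:5, 6:1, 7:1, 8:1, 9:1, 10:3, 11:2, 12:2, 13:1
Odd-degree vertices: 0, 1, 3, 5, 6, 7, 8, 9, 10, 13.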